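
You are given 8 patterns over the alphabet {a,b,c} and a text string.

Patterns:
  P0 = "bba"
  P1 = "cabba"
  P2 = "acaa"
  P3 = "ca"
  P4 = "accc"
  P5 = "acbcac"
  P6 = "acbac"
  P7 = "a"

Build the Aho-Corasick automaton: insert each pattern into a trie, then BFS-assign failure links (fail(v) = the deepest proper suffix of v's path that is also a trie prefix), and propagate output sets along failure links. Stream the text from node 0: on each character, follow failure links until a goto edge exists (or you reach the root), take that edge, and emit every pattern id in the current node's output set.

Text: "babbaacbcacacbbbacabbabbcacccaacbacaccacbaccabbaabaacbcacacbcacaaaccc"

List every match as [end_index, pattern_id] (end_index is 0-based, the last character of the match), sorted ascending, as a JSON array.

Construct AC machine:
Trie (insert patterns):
  n0 'ε': a→9 b→1 c→4
  n1 'b': b→2
  n2 'bb': a→3
  n3 'bba': ·  [P0 ends]
  n4 'c': a→5
  n5 'ca': b→6  [P3 ends]
  n6 'cab': b→7
  n7 'cabb': a→8
  n8 'cabba': ·  [P1 ends]
  n9 'a': c→10  [P7 ends]
  n10 'ac': a→11 b→15 c→13
  n11 'aca': a→12
  n12 'acaa': ·  [P2 ends]
  n13 'acc': c→14
  n14 'accc': ·  [P4 ends]
  n15 'acb': a→19 c→16
  n16 'acbc': a→17
  n17 'acbca': c→18
  n18 'acbcac': ·  [P5 ends]
  n19 'acba': c→20
  n20 'acbac': ·  [P6 ends]

Failure links (BFS by depth):
  n1('b'): parent n0 fail=0; on 'b' 0 → fail=0;  out ∅∪∅=∅
  n4('c'): parent n0 fail=0; on 'c' 0 → fail=0;  out ∅∪∅=∅
  n9('a'): parent n0 fail=0; on 'a' 0 → fail=0;  out {7}∪∅={7}
  n2('bb'): parent n1 fail=0; on 'b' 0 → fail=1;  out ∅∪∅=∅
  n5('ca'): parent n4 fail=0; on 'a' 0 → fail=9;  out {3}∪{7}={3,7}
  n10('ac'): parent n9 fail=0; on 'c' 0 → fail=4;  out ∅∪∅=∅
  n3('bba'): parent n2 fail=1; on 'a' 1→0 → fail=9;  out {0}∪{7}={0,7}
  n6('cab'): parent n5 fail=9; on 'b' 9→0 → fail=1;  out ∅∪∅=∅
  n11('aca'): parent n10 fail=4; on 'a' 4 → fail=5;  out ∅∪{3,7}={3,7}
  n13('acc'): parent n10 fail=4; on 'c' 4→0 → fail=4;  out ∅∪∅=∅
  n15('acb'): parent n10 fail=4; on 'b' 4→0 → fail=1;  out ∅∪∅=∅
  n7('cabb'): parent n6 fail=1; on 'b' 1 → fail=2;  out ∅∪∅=∅
  n12('acaa'): parent n11 fail=5; on 'a' 5→9→0 → fail=9;  out {2}∪{7}={2,7}
  n14('accc'): parent n13 fail=4; on 'c' 4→0 → fail=4;  out {4}∪∅={4}
  n16('acbc'): parent n15 fail=1; on 'c' 1→0 → fail=4;  out ∅∪∅=∅
  n19('acba'): parent n15 fail=1; on 'a' 1→0 → fail=9;  out ∅∪{7}={7}
  n8('cabba'): parent n7 fail=2; on 'a' 2 → fail=3;  out {1}∪{0,7}={0,1,7}
  n17('acbca'): parent n16 fail=4; on 'a' 4 → fail=5;  out ∅∪{3,7}={3,7}
  n20('acbac'): parent n19 fail=9; on 'c' 9 → fail=10;  out {6}∪∅={6}
  n18('acbcac'): parent n17 fail=5; on 'c' 5→9 → fail=10;  out {5}∪∅={5}

Scan:
i=0 'b': node 0→1
i=1 'a': node 1→9 (via fail)  ** P7@[1:1]
i=2 'b': node 9→1 (via fail)
i=3 'b': node 1→2
i=4 'a': node 2→3  ** P0@[2:4],P7@[4:4]
i=5 'a': node 3→9 (via fail)  ** P7@[5:5]
i=6 'c': node 9→10
i=7 'b': node 10→15
i=8 'c': node 15→16
i=9 'a': node 16→17  ** P3@[8:9],P7@[9:9]
i=10 'c': node 17→18  ** P5@[5:10]
i=11 'a': node 18→11 (via fail)  ** P3@[10:11],P7@[11:11]
i=12 'c': node 11→10 (via fail)
i=13 'b': node 10→15
i=14 'b': node 15→2 (via fail)
i=15 'b': node 2→2 (via fail)
i=16 'a': node 2→3  ** P0@[14:16],P7@[16:16]
i=17 'c': node 3→10 (via fail)
i=18 'a': node 10→11  ** P3@[17:18],P7@[18:18]
i=19 'b': node 11→6 (via fail)
i=20 'b': node 6→7
i=21 'a': node 7→8  ** P0@[19:21],P1@[17:21],P7@[21:21]
i=22 'b': node 8→1 (via fail)
i=23 'b': node 1→2
i=24 'c': node 2→4 (via fail)
i=25 'a': node 4→5  ** P3@[24:25],P7@[25:25]
i=26 'c': node 5→10 (via fail)
i=27 'c': node 10→13
i=28 'c': node 13→14  ** P4@[25:28]
i=29 'a': node 14→5 (via fail)  ** P3@[28:29],P7@[29:29]
i=30 'a': node 5→9 (via fail)  ** P7@[30:30]
i=31 'c': node 9→10
i=32 'b': node 10→15
i=33 'a': node 15→19  ** P7@[33:33]
i=34 'c': node 19→20  ** P6@[30:34]
i=35 'a': node 20→11 (via fail)  ** P3@[34:35],P7@[35:35]
i=36 'c': node 11→10 (via fail)
i=37 'c': node 10→13
i=38 'a': node 13→5 (via fail)  ** P3@[37:38],P7@[38:38]
i=39 'c': node 5→10 (via fail)
i=40 'b': node 10→15
i=41 'a': node 15→19  ** P7@[41:41]
i=42 'c': node 19→20  ** P6@[38:42]
i=43 'c': node 20→13 (via fail)
i=44 'a': node 13→5 (via fail)  ** P3@[43:44],P7@[44:44]
i=45 'b': node 5→6
i=46 'b': node 6→7
i=47 'a': node 7→8  ** P0@[45:47],P1@[43:47],P7@[47:47]
i=48 'a': node 8→9 (via fail)  ** P7@[48:48]
i=49 'b': node 9→1 (via fail)
i=50 'a': node 1→9 (via fail)  ** P7@[50:50]
i=51 'a': node 9→9 (via fail)  ** P7@[51:51]
i=52 'c': node 9→10
i=53 'b': node 10→15
i=54 'c': node 15→16
i=55 'a': node 16→17  ** P3@[54:55],P7@[55:55]
i=56 'c': node 17→18  ** P5@[51:56]
i=57 'a': node 18→11 (via fail)  ** P3@[56:57],P7@[57:57]
i=58 'c': node 11→10 (via fail)
i=59 'b': node 10→15
i=60 'c': node 15→16
i=61 'a': node 16→17  ** P3@[60:61],P7@[61:61]
i=62 'c': node 17→18  ** P5@[57:62]
i=63 'a': node 18→11 (via fail)  ** P3@[62:63],P7@[63:63]
i=64 'a': node 11→12  ** P2@[61:64],P7@[64:64]
i=65 'a': node 12→9 (via fail)  ** P7@[65:65]
i=66 'c': node 9→10
i=67 'c': node 10→13
i=68 'c': node 13→14  ** P4@[65:68]

Matches: [[1,7],[4,0],[4,7],[5,7],[9,3],[9,7],[10,5],[11,3],[11,7],[16,0],[16,7],[18,3],[18,7],[21,0],[21,1],[21,7],[25,3],[25,7],[28,4],[29,3],[29,7],[30,7],[33,7],[34,6],[35,3],[35,7],[38,3],[38,7],[41,7],[42,6],[44,3],[44,7],[47,0],[47,1],[47,7],[48,7],[50,7],[51,7],[55,3],[55,7],[56,5],[57,3],[57,7],[61,3],[61,7],[62,5],[63,3],[63,7],[64,2],[64,7],[65,7],[68,4]]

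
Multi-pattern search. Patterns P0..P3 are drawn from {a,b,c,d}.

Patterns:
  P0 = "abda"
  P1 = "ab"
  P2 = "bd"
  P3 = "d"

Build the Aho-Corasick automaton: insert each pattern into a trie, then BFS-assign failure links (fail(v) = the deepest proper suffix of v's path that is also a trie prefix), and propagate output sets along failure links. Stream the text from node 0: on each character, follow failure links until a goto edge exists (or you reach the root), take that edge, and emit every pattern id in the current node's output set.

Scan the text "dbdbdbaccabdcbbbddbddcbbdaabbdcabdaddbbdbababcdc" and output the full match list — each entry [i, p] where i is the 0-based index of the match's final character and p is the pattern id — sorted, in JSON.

Construct AC machine:
Trie (insert patterns):
  0='ε' goto a→1 b→5 d→7
  1='a' goto b→2
  2='ab' goto d→3  ←P1
  3='abd' goto a→4
  4='abda' goto ·  ←P0
  5='b' goto d→6
  6='bd' goto ·  ←P2
  7='d' goto ·  ←P3

Failure links (BFS by depth):
  fail(1) 'a': from fail(0)=0 chase 'a': 0 ⇒ 0;  out=∅∪out(0)=∅
  fail(5) 'b': from fail(0)=0 chase 'b': 0 ⇒ 0;  out=∅∪out(0)=∅
  fail(7) 'd': from fail(0)=0 chase 'd': 0 ⇒ 0;  out={3}∪out(0)={3}
  fail(2) 'ab': from fail(1)=0 chase 'b': 0 ⇒ 5;  out={1}∪out(5)={1}
  fail(6) 'bd': from fail(5)=0 chase 'd': 0 ⇒ 7;  out={2}∪out(7)={2,3}
  fail(3) 'abd': from fail(2)=5 chase 'd': 5 ⇒ 6;  out=∅∪out(6)={2,3}
  fail(4) 'abda': from fail(3)=6 chase 'a': 6→7→0 ⇒ 1;  out={0}∪out(1)={0}

Text stream:
i=0 'd': node 0→7  emit P3@[0:0]
i=1 'b': node 7→5 (via fail)
i=2 'd': node 5→6  emit P2@[1:2],P3@[2:2]
i=3 'b': node 6→5 (via fail)
i=4 'd': node 5→6  emit P2@[3:4],P3@[4:4]
i=5 'b': node 6→5 (via fail)
i=6 'a': node 5→1 (via fail)
i=7 'c': node 1→0 (via fail)
i=8 'c': node 0→0
i=9 'a': node 0→1
i=10 'b': node 1→2  emit P1@[9:10]
i=11 'd': node 2→3  emit P2@[10:11],P3@[11:11]
i=12 'c': node 3→0 (via fail)
i=13 'b': node 0→5
i=14 'b': node 5→5 (via fail)
i=15 'b': node 5→5 (via fail)
i=16 'd': node 5→6  emit P2@[15:16],P3@[16:16]
i=17 'd': node 6→7 (via fail)  emit P3@[17:17]
i=18 'b': node 7→5 (via fail)
i=19 'd': node 5→6  emit P2@[18:19],P3@[19:19]
i=20 'd': node 6→7 (via fail)  emit P3@[20:20]
i=21 'c': node 7→0 (via fail)
i=22 'b': node 0→5
i=23 'b': node 5→5 (via fail)
i=24 'd': node 5→6  emit P2@[23:24],P3@[24:24]
i=25 'a': node 6→1 (via fail)
i=26 'a': node 1→1 (via fail)
i=27 'b': node 1→2  emit P1@[26:27]
i=28 'b': node 2→5 (via fail)
i=29 'd': node 5→6  emit P2@[28:29],P3@[29:29]
i=30 'c': node 6→0 (via fail)
i=31 'a': node 0→1
i=32 'b': node 1→2  emit P1@[31:32]
i=33 'd': node 2→3  emit P2@[32:33],P3@[33:33]
i=34 'a': node 3→4  emit P0@[31:34]
i=35 'd': node 4→7 (via fail)  emit P3@[35:35]
i=36 'd': node 7→7 (via fail)  emit P3@[36:36]
i=37 'b': node 7→5 (via fail)
i=38 'b': node 5→5 (via fail)
i=39 'd': node 5→6  emit P2@[38:39],P3@[39:39]
i=40 'b': node 6→5 (via fail)
i=41 'a': node 5→1 (via fail)
i=42 'b': node 1→2  emit P1@[41:42]
i=43 'a': node 2→1 (via fail)
i=44 'b': node 1→2  emit P1@[43:44]
i=45 'c': node 2→0 (via fail)
i=46 'd': node 0→7  emit P3@[46:46]
i=47 'c': node 7→0 (via fail)

Result: [[0,3],[2,2],[2,3],[4,2],[4,3],[10,1],[11,2],[11,3],[16,2],[16,3],[17,3],[19,2],[19,3],[20,3],[24,2],[24,3],[27,1],[29,2],[29,3],[32,1],[33,2],[33,3],[34,0],[35,3],[36,3],[39,2],[39,3],[42,1],[44,1],[46,3]]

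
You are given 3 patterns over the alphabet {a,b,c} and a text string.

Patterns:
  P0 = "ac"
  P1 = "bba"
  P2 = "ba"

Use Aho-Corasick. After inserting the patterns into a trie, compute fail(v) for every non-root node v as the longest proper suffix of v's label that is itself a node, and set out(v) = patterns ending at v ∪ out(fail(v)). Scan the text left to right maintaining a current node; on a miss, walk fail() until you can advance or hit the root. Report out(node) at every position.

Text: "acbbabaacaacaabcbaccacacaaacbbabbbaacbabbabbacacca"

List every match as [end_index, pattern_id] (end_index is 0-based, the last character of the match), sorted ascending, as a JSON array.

Build:
Trie (insert patterns):
  n0 'ε': a→1 b→3
  n1 'a': c→2
  n2 'ac': ·  [P0 ends]
  n3 'b': a→6 b→4
  n4 'bb': a→5
  n5 'bba': ·  [P1 ends]
  n6 'ba': ·  [P2 ends]

BFS fail/out derivation:
  n1('a'): parent n0 fail=0; on 'a' 0 → fail=0;  out ∅∪∅=∅
  n3('b'): parent n0 fail=0; on 'b' 0 → fail=0;  out ∅∪∅=∅
  n2('ac'): parent n1 fail=0; on 'c' 0 → fail=0;  out {0}∪∅={0}
  n4('bb'): parent n3 fail=0; on 'b' 0 → fail=3;  out ∅∪∅=∅
  n6('ba'): parent n3 fail=0; on 'a' 0 → fail=1;  out {2}∪∅={2}
  n5('bba'): parent n4 fail=3; on 'a' 3 → fail=6;  out {1}∪{2}={1,2}

Scan:
i=0 'a': node 0→1
i=1 'c': node 1→2  ** P0@[0:1]
i=2 'b': node 2→3 ·f
i=3 'b': node 3→4
i=4 'a': node 4→5  ** P1@[2:4],P2@[3:4]
i=5 'b': node 5→3 ·f
i=6 'a': node 3→6  ** P2@[5:6]
i=7 'a': node 6→1 ·f
i=8 'c': node 1→2  ** P0@[7:8]
i=9 'a': node 2→1 ·f
i=10 'a': node 1→1 ·f
i=11 'c': node 1→2  ** P0@[10:11]
i=12 'a': node 2→1 ·f
i=13 'a': node 1→1 ·f
i=14 'b': node 1→3 ·f
i=15 'c': node 3→0 ·f
i=16 'b': node 0→3
i=17 'a': node 3→6  ** P2@[16:17]
i=18 'c': node 6→2 ·f  ** P0@[17:18]
i=19 'c': node 2→0 ·f
i=20 'a': node 0→1
i=21 'c': node 1→2  ** P0@[20:21]
i=22 'a': node 2→1 ·f
i=23 'c': node 1→2  ** P0@[22:23]
i=24 'a': node 2→1 ·f
i=25 'a': node 1→1 ·f
i=26 'a': node 1→1 ·f
i=27 'c': node 1→2  ** P0@[26:27]
i=28 'b': node 2→3 ·f
i=29 'b': node 3→4
i=30 'a': node 4→5  ** P1@[28:30],P2@[29:30]
i=31 'b': node 5→3 ·f
i=32 'b': node 3→4
i=33 'b': node 4→4 ·f
i=34 'a': node 4→5  ** P1@[32:34],P2@[33:34]
i=35 'a': node 5→1 ·f
i=36 'c': node 1→2  ** P0@[35:36]
i=37 'b': node 2→3 ·f
i=38 'a': node 3→6  ** P2@[37:38]
i=39 'b': node 6→3 ·f
i=40 'b': node 3→4
i=41 'a': node 4→5  ** P1@[39:41],P2@[40:41]
i=42 'b': node 5→3 ·f
i=43 'b': node 3→4
i=44 'a': node 4→5  ** P1@[42:44],P2@[43:44]
i=45 'c': node 5→2 ·f  ** P0@[44:45]
i=46 'a': node 2→1 ·f
i=47 'c': node 1→2  ** P0@[46:47]
i=48 'c': node 2→0 ·f
i=49 'a': node 0→1

All matches (sorted): [[1,0],[4,1],[4,2],[6,2],[8,0],[11,0],[17,2],[18,0],[21,0],[23,0],[27,0],[30,1],[30,2],[34,1],[34,2],[36,0],[38,2],[41,1],[41,2],[44,1],[44,2],[45,0],[47,0]]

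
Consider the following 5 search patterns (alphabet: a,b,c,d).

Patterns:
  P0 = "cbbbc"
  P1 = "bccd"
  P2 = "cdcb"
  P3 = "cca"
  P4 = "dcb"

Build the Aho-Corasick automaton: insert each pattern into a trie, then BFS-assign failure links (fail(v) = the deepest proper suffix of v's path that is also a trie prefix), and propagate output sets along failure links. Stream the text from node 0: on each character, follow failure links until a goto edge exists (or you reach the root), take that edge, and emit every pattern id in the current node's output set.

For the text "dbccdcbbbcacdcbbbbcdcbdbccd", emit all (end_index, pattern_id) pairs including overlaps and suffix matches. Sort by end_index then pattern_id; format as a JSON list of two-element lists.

Construct AC machine:
Trie (insert patterns):
  0='ε' goto b→6 c→1 d→15
  1='c' goto b→2 c→13 d→10
  2='cb' goto b→3
  3='cbb' goto b→4
  4='cbbb' goto c→5
  5='cbbbc' goto ·  ←P0
  6='b' goto c→7
  7='bc' goto c→8
  8='bcc' goto d→9
  9='bccd' goto ·  ←P1
  10='cd' goto c→11
  11='cdc' goto b→12
  12='cdcb' goto ·  ←P2
  13='cc' goto a→14
  14='cca' goto ·  ←P3
  15='d' goto c→16
  16='dc' goto b→17
  17='dcb' goto ·  ←P4

BFS fail/out derivation:
  fail(1) 'c': from fail(0)=0 chase 'c': 0 ⇒ 0;  out=∅∪out(0)=∅
  fail(6) 'b': from fail(0)=0 chase 'b': 0 ⇒ 0;  out=∅∪out(0)=∅
  fail(15) 'd': from fail(0)=0 chase 'd': 0 ⇒ 0;  out=∅∪out(0)=∅
  fail(2) 'cb': from fail(1)=0 chase 'b': 0 ⇒ 6;  out=∅∪out(6)=∅
  fail(7) 'bc': from fail(6)=0 chase 'c': 0 ⇒ 1;  out=∅∪out(1)=∅
  fail(10) 'cd': from fail(1)=0 chase 'd': 0 ⇒ 15;  out=∅∪out(15)=∅
  fail(13) 'cc': from fail(1)=0 chase 'c': 0 ⇒ 1;  out=∅∪out(1)=∅
  fail(16) 'dc': from fail(15)=0 chase 'c': 0 ⇒ 1;  out=∅∪out(1)=∅
  fail(3) 'cbb': from fail(2)=6 chase 'b': 6→0 ⇒ 6;  out=∅∪out(6)=∅
  fail(8) 'bcc': from fail(7)=1 chase 'c': 1 ⇒ 13;  out=∅∪out(13)=∅
  fail(11) 'cdc': from fail(10)=15 chase 'c': 15 ⇒ 16;  out=∅∪out(16)=∅
  fail(14) 'cca': from fail(13)=1 chase 'a': 1→0 ⇒ 0;  out={3}∪out(0)={3}
  fail(17) 'dcb': from fail(16)=1 chase 'b': 1 ⇒ 2;  out={4}∪out(2)={4}
  fail(4) 'cbbb': from fail(3)=6 chase 'b': 6→0 ⇒ 6;  out=∅∪out(6)=∅
  fail(9) 'bccd': from fail(8)=13 chase 'd': 13→1 ⇒ 10;  out={1}∪out(10)={1}
  fail(12) 'cdcb': from fail(11)=16 chase 'b': 16 ⇒ 17;  out={2}∪out(17)={2,4}
  fail(5) 'cbbbc': from fail(4)=6 chase 'c': 6 ⇒ 7;  out={0}∪out(7)={0}

Run:
[0] read 'd'  n0⇒n15
[1] read 'b'  n15⇒n6 (via fail)
[2] read 'c'  n6⇒n7
[3] read 'c'  n7⇒n8
[4] read 'd'  n8⇒n9  emit P1@[1:4]
[5] read 'c'  n9⇒n11 (via fail)
[6] read 'b'  n11⇒n12  emit P2@[3:6],P4@[4:6]
[7] read 'b'  n12⇒n3 (via fail)
[8] read 'b'  n3⇒n4
[9] read 'c'  n4⇒n5  emit P0@[5:9]
[10] read 'a'  n5⇒n0 (via fail)
[11] read 'c'  n0⇒n1
[12] read 'd'  n1⇒n10
[13] read 'c'  n10⇒n11
[14] read 'b'  n11⇒n12  emit P2@[11:14],P4@[12:14]
[15] read 'b'  n12⇒n3 (via fail)
[16] read 'b'  n3⇒n4
[17] read 'b'  n4⇒n6 (via fail)
[18] read 'c'  n6⇒n7
[19] read 'd'  n7⇒n10 (via fail)
[20] read 'c'  n10⇒n11
[21] read 'b'  n11⇒n12  emit P2@[18:21],P4@[19:21]
[22] read 'd'  n12⇒n15 (via fail)
[23] read 'b'  n15⇒n6 (via fail)
[24] read 'c'  n6⇒n7
[25] read 'c'  n7⇒n8
[26] read 'd'  n8⇒n9  emit P1@[23:26]

Matches: [[4,1],[6,2],[6,4],[9,0],[14,2],[14,4],[21,2],[21,4],[26,1]]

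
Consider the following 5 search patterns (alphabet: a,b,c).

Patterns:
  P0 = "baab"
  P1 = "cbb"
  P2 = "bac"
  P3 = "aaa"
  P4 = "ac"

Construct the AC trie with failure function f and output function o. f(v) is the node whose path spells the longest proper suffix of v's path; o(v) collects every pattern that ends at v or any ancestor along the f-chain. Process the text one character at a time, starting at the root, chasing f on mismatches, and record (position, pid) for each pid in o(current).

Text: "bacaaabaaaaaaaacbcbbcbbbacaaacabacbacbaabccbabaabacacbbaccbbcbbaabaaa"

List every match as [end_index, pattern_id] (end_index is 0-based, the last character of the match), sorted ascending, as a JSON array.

Construct AC machine:
Trie (insert patterns):
  0='ε' goto a→9 b→1 c→5
  1='b' goto a→2
  2='ba' goto a→3 c→8
  3='baa' goto b→4
  4='baab' goto ·  ←P0
  5='c' goto b→6
  6='cb' goto b→7
  7='cbb' goto ·  ←P1
  8='bac' goto ·  ←P2
  9='a' goto a→10 c→12
  10='aa' goto a→11
  11='aaa' goto ·  ←P3
  12='ac' goto ·  ←P4

Failure links (BFS by depth):
  n1('b'): parent n0 fail=0; on 'b' 0 → fail=0;  out ∅∪∅=∅
  n5('c'): parent n0 fail=0; on 'c' 0 → fail=0;  out ∅∪∅=∅
  n9('a'): parent n0 fail=0; on 'a' 0 → fail=0;  out ∅∪∅=∅
  n2('ba'): parent n1 fail=0; on 'a' 0 → fail=9;  out ∅∪∅=∅
  n6('cb'): parent n5 fail=0; on 'b' 0 → fail=1;  out ∅∪∅=∅
  n10('aa'): parent n9 fail=0; on 'a' 0 → fail=9;  out ∅∪∅=∅
  n12('ac'): parent n9 fail=0; on 'c' 0 → fail=5;  out {4}∪∅={4}
  n3('baa'): parent n2 fail=9; on 'a' 9 → fail=10;  out ∅∪∅=∅
  n7('cbb'): parent n6 fail=1; on 'b' 1→0 → fail=1;  out {1}∪∅={1}
  n8('bac'): parent n2 fail=9; on 'c' 9 → fail=12;  out {2}∪{4}={2,4}
  n11('aaa'): parent n10 fail=9; on 'a' 9 → fail=10;  out {3}∪∅={3}
  n4('baab'): parent n3 fail=10; on 'b' 10→9→0 → fail=1;  out {0}∪∅={0}

Run:
[0] read 'b'  n0⇒n1
[1] read 'a'  n1⇒n2
[2] read 'c'  n2⇒n8  emit P2@[0:2],P4@[1:2]
[3] read 'a'  n8⇒n9 ·f
[4] read 'a'  n9⇒n10
[5] read 'a'  n10⇒n11  emit P3@[3:5]
[6] read 'b'  n11⇒n1 ·f
[7] read 'a'  n1⇒n2
[8] read 'a'  n2⇒n3
[9] read 'a'  n3⇒n11 ·f  emit P3@[7:9]
[10] read 'a'  n11⇒n11 ·f  emit P3@[8:10]
[11] read 'a'  n11⇒n11 ·f  emit P3@[9:11]
[12] read 'a'  n11⇒n11 ·f  emit P3@[10:12]
[13] read 'a'  n11⇒n11 ·f  emit P3@[11:13]
[14] read 'a'  n11⇒n11 ·f  emit P3@[12:14]
[15] read 'c'  n11⇒n12 ·f  emit P4@[14:15]
[16] read 'b'  n12⇒n6 ·f
[17] read 'c'  n6⇒n5 ·f
[18] read 'b'  n5⇒n6
[19] read 'b'  n6⇒n7  emit P1@[17:19]
[20] read 'c'  n7⇒n5 ·f
[21] read 'b'  n5⇒n6
[22] read 'b'  n6⇒n7  emit P1@[20:22]
[23] read 'b'  n7⇒n1 ·f
[24] read 'a'  n1⇒n2
[25] read 'c'  n2⇒n8  emit P2@[23:25],P4@[24:25]
[26] read 'a'  n8⇒n9 ·f
[27] read 'a'  n9⇒n10
[28] read 'a'  n10⇒n11  emit P3@[26:28]
[29] read 'c'  n11⇒n12 ·f  emit P4@[28:29]
[30] read 'a'  n12⇒n9 ·f
[31] read 'b'  n9⇒n1 ·f
[32] read 'a'  n1⇒n2
[33] read 'c'  n2⇒n8  emit P2@[31:33],P4@[32:33]
[34] read 'b'  n8⇒n6 ·f
[35] read 'a'  n6⇒n2 ·f
[36] read 'c'  n2⇒n8  emit P2@[34:36],P4@[35:36]
[37] read 'b'  n8⇒n6 ·f
[38] read 'a'  n6⇒n2 ·f
[39] read 'a'  n2⇒n3
[40] read 'b'  n3⇒n4  emit P0@[37:40]
[41] read 'c'  n4⇒n5 ·f
[42] read 'c'  n5⇒n5 ·f
[43] read 'b'  n5⇒n6
[44] read 'a'  n6⇒n2 ·f
[45] read 'b'  n2⇒n1 ·f
[46] read 'a'  n1⇒n2
[47] read 'a'  n2⇒n3
[48] read 'b'  n3⇒n4  emit P0@[45:48]
[49] read 'a'  n4⇒n2 ·f
[50] read 'c'  n2⇒n8  emit P2@[48:50],P4@[49:50]
[51] read 'a'  n8⇒n9 ·f
[52] read 'c'  n9⇒n12  emit P4@[51:52]
[53] read 'b'  n12⇒n6 ·f
[54] read 'b'  n6⇒n7  emit P1@[52:54]
[55] read 'a'  n7⇒n2 ·f
[56] read 'c'  n2⇒n8  emit P2@[54:56],P4@[55:56]
[57] read 'c'  n8⇒n5 ·f
[58] read 'b'  n5⇒n6
[59] read 'b'  n6⇒n7  emit P1@[57:59]
[60] read 'c'  n7⇒n5 ·f
[61] read 'b'  n5⇒n6
[62] read 'b'  n6⇒n7  emit P1@[60:62]
[63] read 'a'  n7⇒n2 ·f
[64] read 'a'  n2⇒n3
[65] read 'b'  n3⇒n4  emit P0@[62:65]
[66] read 'a'  n4⇒n2 ·f
[67] read 'a'  n2⇒n3
[68] read 'a'  n3⇒n11 ·f  emit P3@[66:68]

Result: [[2,2],[2,4],[5,3],[9,3],[10,3],[11,3],[12,3],[13,3],[14,3],[15,4],[19,1],[22,1],[25,2],[25,4],[28,3],[29,4],[33,2],[33,4],[36,2],[36,4],[40,0],[48,0],[50,2],[50,4],[52,4],[54,1],[56,2],[56,4],[59,1],[62,1],[65,0],[68,3]]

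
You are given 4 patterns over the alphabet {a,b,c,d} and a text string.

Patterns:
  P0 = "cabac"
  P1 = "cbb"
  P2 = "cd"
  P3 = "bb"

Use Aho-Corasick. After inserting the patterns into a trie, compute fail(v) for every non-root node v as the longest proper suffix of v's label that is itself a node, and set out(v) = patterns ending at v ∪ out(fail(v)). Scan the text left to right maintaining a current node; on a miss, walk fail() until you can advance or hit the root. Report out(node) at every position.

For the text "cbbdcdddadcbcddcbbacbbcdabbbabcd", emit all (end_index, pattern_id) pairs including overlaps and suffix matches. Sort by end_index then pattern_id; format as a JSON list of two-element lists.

Construct AC machine:
Trie nodes:
  n0 'ε': b→9 c→1
  n1 'c': a→2 b→6 d→8
  n2 'ca': b→3
  n3 'cab': a→4
  n4 'caba': c→5
  n5 'cabac': ·  ←P0
  n6 'cb': b→7
  n7 'cbb': ·  ←P1
  n8 'cd': ·  ←P2
  n9 'b': b→10
  n10 'bb': ·  ←P3

Failure links (BFS by depth):
  n1('c'): parent n0 fail=0; on 'c' 0 → fail=0;  out ∅∪∅=∅
  n9('b'): parent n0 fail=0; on 'b' 0 → fail=0;  out ∅∪∅=∅
  n2('ca'): parent n1 fail=0; on 'a' 0 → fail=0;  out ∅∪∅=∅
  n6('cb'): parent n1 fail=0; on 'b' 0 → fail=9;  out ∅∪∅=∅
  n8('cd'): parent n1 fail=0; on 'd' 0 → fail=0;  out {2}∪∅={2}
  n10('bb'): parent n9 fail=0; on 'b' 0 → fail=9;  out {3}∪∅={3}
  n3('cab'): parent n2 fail=0; on 'b' 0 → fail=9;  out ∅∪∅=∅
  n7('cbb'): parent n6 fail=9; on 'b' 9 → fail=10;  out {1}∪{3}={1,3}
  n4('caba'): parent n3 fail=9; on 'a' 9→0 → fail=0;  out ∅∪∅=∅
  n5('cabac'): parent n4 fail=0; on 'c' 0 → fail=1;  out {0}∪∅={0}

Run:
pos 0 'c': at 1
pos 1 'b': at 6
pos 2 'b': at 7  ** P1@[0:2],P3@[1:2]
pos 3 'd': at 0 (fail-walked)
pos 4 'c': at 1
pos 5 'd': at 8  ** P2@[4:5]
pos 6 'd': at 0 (fail-walked)
pos 7 'd': at 0
pos 8 'a': at 0
pos 9 'd': at 0
pos 10 'c': at 1
pos 11 'b': at 6
pos 12 'c': at 1 (fail-walked)
pos 13 'd': at 8  ** P2@[12:13]
pos 14 'd': at 0 (fail-walked)
pos 15 'c': at 1
pos 16 'b': at 6
pos 17 'b': at 7  ** P1@[15:17],P3@[16:17]
pos 18 'a': at 0 (fail-walked)
pos 19 'c': at 1
pos 20 'b': at 6
pos 21 'b': at 7  ** P1@[19:21],P3@[20:21]
pos 22 'c': at 1 (fail-walked)
pos 23 'd': at 8  ** P2@[22:23]
pos 24 'a': at 0 (fail-walked)
pos 25 'b': at 9
pos 26 'b': at 10  ** P3@[25:26]
pos 27 'b': at 10 (fail-walked)  ** P3@[26:27]
pos 28 'a': at 0 (fail-walked)
pos 29 'b': at 9
pos 30 'c': at 1 (fail-walked)
pos 31 'd': at 8  ** P2@[30:31]

All matches (sorted): [[2,1],[2,3],[5,2],[13,2],[17,1],[17,3],[21,1],[21,3],[23,2],[26,3],[27,3],[31,2]]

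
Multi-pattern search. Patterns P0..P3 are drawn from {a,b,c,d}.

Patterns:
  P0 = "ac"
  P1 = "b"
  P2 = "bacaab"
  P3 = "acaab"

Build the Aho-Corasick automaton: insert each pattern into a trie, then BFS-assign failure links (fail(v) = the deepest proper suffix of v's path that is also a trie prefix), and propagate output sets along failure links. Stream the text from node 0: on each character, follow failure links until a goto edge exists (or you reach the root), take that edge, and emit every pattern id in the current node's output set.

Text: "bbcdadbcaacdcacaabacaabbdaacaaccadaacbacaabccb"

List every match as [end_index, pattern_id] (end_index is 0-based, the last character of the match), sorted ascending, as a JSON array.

Build:
Trie nodes:
  0='ε' goto a→1 b→3
  1='a' goto c→2
  2='ac' goto a→9  [P0 ends]
  3='b' goto a→4  [P1 ends]
  4='ba' goto c→5
  5='bac' goto a→6
  6='baca' goto a→7
  7='bacaa' goto b→8
  8='bacaab' goto ·  [P2 ends]
  9='aca' goto a→10
  10='acaa' goto b→11
  11='acaab' goto ·  [P3 ends]

BFS fail/out derivation:
  n1('a'): parent n0 fail=0; on 'a' 0 → fail=0;  out ∅∪∅=∅
  n3('b'): parent n0 fail=0; on 'b' 0 → fail=0;  out {1}∪∅={1}
  n2('ac'): parent n1 fail=0; on 'c' 0 → fail=0;  out {0}∪∅={0}
  n4('ba'): parent n3 fail=0; on 'a' 0 → fail=1;  out ∅∪∅=∅
  n5('bac'): parent n4 fail=1; on 'c' 1 → fail=2;  out ∅∪{0}={0}
  n9('aca'): parent n2 fail=0; on 'a' 0 → fail=1;  out ∅∪∅=∅
  n6('baca'): parent n5 fail=2; on 'a' 2 → fail=9;  out ∅∪∅=∅
  n10('acaa'): parent n9 fail=1; on 'a' 1→0 → fail=1;  out ∅∪∅=∅
  n7('bacaa'): parent n6 fail=9; on 'a' 9 → fail=10;  out ∅∪∅=∅
  n11('acaab'): parent n10 fail=1; on 'b' 1→0 → fail=3;  out {3}∪{1}={1,3}
  n8('bacaab'): parent n7 fail=10; on 'b' 10 → fail=11;  out {2}∪{1,3}={1,2,3}

Text stream:
i=0 'b': node 0→3  → match P1@[0:0]
i=1 'b': node 3→3 ·f  → match P1@[1:1]
i=2 'c': node 3→0 ·f
i=3 'd': node 0→0
i=4 'a': node 0→1
i=5 'd': node 1→0 ·f
i=6 'b': node 0→3  → match P1@[6:6]
i=7 'c': node 3→0 ·f
i=8 'a': node 0→1
i=9 'a': node 1→1 ·f
i=10 'c': node 1→2  → match P0@[9:10]
i=11 'd': node 2→0 ·f
i=12 'c': node 0→0
i=13 'a': node 0→1
i=14 'c': node 1→2  → match P0@[13:14]
i=15 'a': node 2→9
i=16 'a': node 9→10
i=17 'b': node 10→11  → match P1@[17:17],P3@[13:17]
i=18 'a': node 11→4 ·f
i=19 'c': node 4→5  → match P0@[18:19]
i=20 'a': node 5→6
i=21 'a': node 6→7
i=22 'b': node 7→8  → match P1@[22:22],P2@[17:22],P3@[18:22]
i=23 'b': node 8→3 ·f  → match P1@[23:23]
i=24 'd': node 3→0 ·f
i=25 'a': node 0→1
i=26 'a': node 1→1 ·f
i=27 'c': node 1→2  → match P0@[26:27]
i=28 'a': node 2→9
i=29 'a': node 9→10
i=30 'c': node 10→2 ·f  → match P0@[29:30]
i=31 'c': node 2→0 ·f
i=32 'a': node 0→1
i=33 'd': node 1→0 ·f
i=34 'a': node 0→1
i=35 'a': node 1→1 ·f
i=36 'c': node 1→2  → match P0@[35:36]
i=37 'b': node 2→3 ·f  → match P1@[37:37]
i=38 'a': node 3→4
i=39 'c': node 4→5  → match P0@[38:39]
i=40 'a': node 5→6
i=41 'a': node 6→7
i=42 'b': node 7→8  → match P1@[42:42],P2@[37:42],P3@[38:42]
i=43 'c': node 8→0 ·f
i=44 'c': node 0→0
i=45 'b': node 0→3  → match P1@[45:45]

Matches: [[0,1],[1,1],[6,1],[10,0],[14,0],[17,1],[17,3],[19,0],[22,1],[22,2],[22,3],[23,1],[27,0],[30,0],[36,0],[37,1],[39,0],[42,1],[42,2],[42,3],[45,1]]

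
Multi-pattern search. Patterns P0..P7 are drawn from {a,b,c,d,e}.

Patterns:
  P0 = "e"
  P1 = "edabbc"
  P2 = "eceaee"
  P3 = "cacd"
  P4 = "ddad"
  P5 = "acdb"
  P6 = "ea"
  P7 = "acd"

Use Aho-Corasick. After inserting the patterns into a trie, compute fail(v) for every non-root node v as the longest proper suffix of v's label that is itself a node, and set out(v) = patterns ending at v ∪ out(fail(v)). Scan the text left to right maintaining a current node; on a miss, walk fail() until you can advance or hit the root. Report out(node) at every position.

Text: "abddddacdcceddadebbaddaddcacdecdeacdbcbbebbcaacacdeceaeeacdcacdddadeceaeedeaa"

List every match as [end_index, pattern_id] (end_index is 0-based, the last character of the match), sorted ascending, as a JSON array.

Build:
Trie (insert patterns):
  n0 'ε': a→20 c→12 d→16 e→1
  n1 'e': a→24 c→7 d→2  ←P0
  n2 'ed': a→3
  n3 'eda': b→4
  n4 'edab': b→5
  n5 'edabb': c→6
  n6 'edabbc': ·  ←P1
  n7 'ec': e→8
  n8 'ece': a→9
  n9 'ecea': e→10
  n10 'eceae': e→11
  n11 'eceaee': ·  ←P2
  n12 'c': a→13
  n13 'ca': c→14
  n14 'cac': d→15
  n15 'cacd': ·  ←P3
  n16 'd': d→17
  n17 'dd': a→18
  n18 'dda': d→19
  n19 'ddad': ·  ←P4
  n20 'a': c→21
  n21 'ac': d→22
  n22 'acd': b→23  ←P7
  n23 'acdb': ·  ←P5
  n24 'ea': ·  ←P6

Failure links (BFS by depth):
  n1('e'): parent n0 fail=0; on 'e' 0 → fail=0;  out {0}∪∅={0}
  n12('c'): parent n0 fail=0; on 'c' 0 → fail=0;  out ∅∪∅=∅
  n16('d'): parent n0 fail=0; on 'd' 0 → fail=0;  out ∅∪∅=∅
  n20('a'): parent n0 fail=0; on 'a' 0 → fail=0;  out ∅∪∅=∅
  n2('ed'): parent n1 fail=0; on 'd' 0 → fail=16;  out ∅∪∅=∅
  n7('ec'): parent n1 fail=0; on 'c' 0 → fail=12;  out ∅∪∅=∅
  n13('ca'): parent n12 fail=0; on 'a' 0 → fail=20;  out ∅∪∅=∅
  n17('dd'): parent n16 fail=0; on 'd' 0 → fail=16;  out ∅∪∅=∅
  n21('ac'): parent n20 fail=0; on 'c' 0 → fail=12;  out ∅∪∅=∅
  n24('ea'): parent n1 fail=0; on 'a' 0 → fail=20;  out {6}∪∅={6}
  n3('eda'): parent n2 fail=16; on 'a' 16→0 → fail=20;  out ∅∪∅=∅
  n8('ece'): parent n7 fail=12; on 'e' 12→0 → fail=1;  out ∅∪{0}={0}
  n14('cac'): parent n13 fail=20; on 'c' 20 → fail=21;  out ∅∪∅=∅
  n18('dda'): parent n17 fail=16; on 'a' 16→0 → fail=20;  out ∅∪∅=∅
  n22('acd'): parent n21 fail=12; on 'd' 12→0 → fail=16;  out {7}∪∅={7}
  n4('edab'): parent n3 fail=20; on 'b' 20→0 → fail=0;  out ∅∪∅=∅
  n9('ecea'): parent n8 fail=1; on 'a' 1 → fail=24;  out ∅∪{6}={6}
  n15('cacd'): parent n14 fail=21; on 'd' 21 → fail=22;  out {3}∪{7}={3,7}
  n19('ddad'): parent n18 fail=20; on 'd' 20→0 → fail=16;  out {4}∪∅={4}
  n23('acdb'): parent n22 fail=16; on 'b' 16→0 → fail=0;  out {5}∪∅={5}
  n5('edabb'): parent n4 fail=0; on 'b' 0 → fail=0;  out ∅∪∅=∅
  n10('eceae'): parent n9 fail=24; on 'e' 24→20→0 → fail=1;  out ∅∪{0}={0}
  n6('edabbc'): parent n5 fail=0; on 'c' 0 → fail=12;  out {1}∪∅={1}
  n11('eceaee'): parent n10 fail=1; on 'e' 1→0 → fail=1;  out {2}∪{0}={0,2}

Text stream:
i=0 'a': node 0→20
i=1 'b': node 20→0 (fail-walked)
i=2 'd': node 0→16
i=3 'd': node 16→17
i=4 'd': node 17→17 (fail-walked)
i=5 'd': node 17→17 (fail-walked)
i=6 'a': node 17→18
i=7 'c': node 18→21 (fail-walked)
i=8 'd': node 21→22  emit P7@[6:8]
i=9 'c': node 22→12 (fail-walked)
i=10 'c': node 12→12 (fail-walked)
i=11 'e': node 12→1 (fail-walked)  emit P0@[11:11]
i=12 'd': node 1→2
i=13 'd': node 2→17 (fail-walked)
i=14 'a': node 17→18
i=15 'd': node 18→19  emit P4@[12:15]
i=16 'e': node 19→1 (fail-walked)  emit P0@[16:16]
i=17 'b': node 1→0 (fail-walked)
i=18 'b': node 0→0
i=19 'a': node 0→20
i=20 'd': node 20→16 (fail-walked)
i=21 'd': node 16→17
i=22 'a': node 17→18
i=23 'd': node 18→19  emit P4@[20:23]
i=24 'd': node 19→17 (fail-walked)
i=25 'c': node 17→12 (fail-walked)
i=26 'a': node 12→13
i=27 'c': node 13→14
i=28 'd': node 14→15  emit P3@[25:28],P7@[26:28]
i=29 'e': node 15→1 (fail-walked)  emit P0@[29:29]
i=30 'c': node 1→7
i=31 'd': node 7→16 (fail-walked)
i=32 'e': node 16→1 (fail-walked)  emit P0@[32:32]
i=33 'a': node 1→24  emit P6@[32:33]
i=34 'c': node 24→21 (fail-walked)
i=35 'd': node 21→22  emit P7@[33:35]
i=36 'b': node 22→23  emit P5@[33:36]
i=37 'c': node 23→12 (fail-walked)
i=38 'b': node 12→0 (fail-walked)
i=39 'b': node 0→0
i=40 'e': node 0→1  emit P0@[40:40]
i=41 'b': node 1→0 (fail-walked)
i=42 'b': node 0→0
i=43 'c': node 0→12
i=44 'a': node 12→13
i=45 'a': node 13→20 (fail-walked)
i=46 'c': node 20→21
i=47 'a': node 21→13 (fail-walked)
i=48 'c': node 13→14
i=49 'd': node 14→15  emit P3@[46:49],P7@[47:49]
i=50 'e': node 15→1 (fail-walked)  emit P0@[50:50]
i=51 'c': node 1→7
i=52 'e': node 7→8  emit P0@[52:52]
i=53 'a': node 8→9  emit P6@[52:53]
i=54 'e': node 9→10  emit P0@[54:54]
i=55 'e': node 10→11  emit P0@[55:55],P2@[50:55]
i=56 'a': node 11→24 (fail-walked)  emit P6@[55:56]
i=57 'c': node 24→21 (fail-walked)
i=58 'd': node 21→22  emit P7@[56:58]
i=59 'c': node 22→12 (fail-walked)
i=60 'a': node 12→13
i=61 'c': node 13→14
i=62 'd': node 14→15  emit P3@[59:62],P7@[60:62]
i=63 'd': node 15→17 (fail-walked)
i=64 'd': node 17→17 (fail-walked)
i=65 'a': node 17→18
i=66 'd': node 18→19  emit P4@[63:66]
i=67 'e': node 19→1 (fail-walked)  emit P0@[67:67]
i=68 'c': node 1→7
i=69 'e': node 7→8  emit P0@[69:69]
i=70 'a': node 8→9  emit P6@[69:70]
i=71 'e': node 9→10  emit P0@[71:71]
i=72 'e': node 10→11  emit P0@[72:72],P2@[67:72]
i=73 'd': node 11→2 (fail-walked)
i=74 'e': node 2→1 (fail-walked)  emit P0@[74:74]
i=75 'a': node 1→24  emit P6@[74:75]
i=76 'a': node 24→20 (fail-walked)

Matches: [[8,7],[11,0],[15,4],[16,0],[23,4],[28,3],[28,7],[29,0],[32,0],[33,6],[35,7],[36,5],[40,0],[49,3],[49,7],[50,0],[52,0],[53,6],[54,0],[55,0],[55,2],[56,6],[58,7],[62,3],[62,7],[66,4],[67,0],[69,0],[70,6],[71,0],[72,0],[72,2],[74,0],[75,6]]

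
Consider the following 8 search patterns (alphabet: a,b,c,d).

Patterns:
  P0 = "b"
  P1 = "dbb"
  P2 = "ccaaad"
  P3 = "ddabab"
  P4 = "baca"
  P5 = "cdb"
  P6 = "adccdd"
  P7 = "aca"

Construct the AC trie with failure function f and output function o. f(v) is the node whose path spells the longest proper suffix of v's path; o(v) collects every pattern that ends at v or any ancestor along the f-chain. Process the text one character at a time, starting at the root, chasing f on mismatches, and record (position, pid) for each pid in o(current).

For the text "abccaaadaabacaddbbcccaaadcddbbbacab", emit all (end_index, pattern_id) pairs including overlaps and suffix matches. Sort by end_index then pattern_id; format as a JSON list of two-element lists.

Build:
Trie nodes:
  n0 'ε': a→21 b→1 c→5 d→2
  n1 'b': a→16  ←P0
  n2 'd': b→3 d→11
  n3 'db': b→4
  n4 'dbb': ·  ←P1
  n5 'c': c→6 d→19
  n6 'cc': a→7
  n7 'cca': a→8
  n8 'ccaa': a→9
  n9 'ccaaa': d→10
  n10 'ccaaad': ·  ←P2
  n11 'dd': a→12
  n12 'dda': b→13
  n13 'ddab': a→14
  n14 'ddaba': b→15
  n15 'ddabab': ·  ←P3
  n16 'ba': c→17
  n17 'bac': a→18
  n18 'baca': ·  ←P4
  n19 'cd': b→20
  n20 'cdb': ·  ←P5
  n21 'a': c→27 d→22
  n22 'ad': c→23
  n23 'adc': c→24
  n24 'adcc': d→25
  n25 'adccd': d→26
  n26 'adccdd': ·  ←P6
  n27 'ac': a→28
  n28 'aca': ·  ←P7

BFS fail/out derivation:
  n1('b'): parent n0 fail=0; on 'b' 0 → fail=0;  out {0}∪∅={0}
  n2('d'): parent n0 fail=0; on 'd' 0 → fail=0;  out ∅∪∅=∅
  n5('c'): parent n0 fail=0; on 'c' 0 → fail=0;  out ∅∪∅=∅
  n21('a'): parent n0 fail=0; on 'a' 0 → fail=0;  out ∅∪∅=∅
  n3('db'): parent n2 fail=0; on 'b' 0 → fail=1;  out ∅∪{0}={0}
  n6('cc'): parent n5 fail=0; on 'c' 0 → fail=5;  out ∅∪∅=∅
  n11('dd'): parent n2 fail=0; on 'd' 0 → fail=2;  out ∅∪∅=∅
  n16('ba'): parent n1 fail=0; on 'a' 0 → fail=21;  out ∅∪∅=∅
  n19('cd'): parent n5 fail=0; on 'd' 0 → fail=2;  out ∅∪∅=∅
  n22('ad'): parent n21 fail=0; on 'd' 0 → fail=2;  out ∅∪∅=∅
  n27('ac'): parent n21 fail=0; on 'c' 0 → fail=5;  out ∅∪∅=∅
  n4('dbb'): parent n3 fail=1; on 'b' 1→0 → fail=1;  out {1}∪{0}={0,1}
  n7('cca'): parent n6 fail=5; on 'a' 5→0 → fail=21;  out ∅∪∅=∅
  n12('dda'): parent n11 fail=2; on 'a' 2→0 → fail=21;  out ∅∪∅=∅
  n17('bac'): parent n16 fail=21; on 'c' 21 → fail=27;  out ∅∪∅=∅
  n20('cdb'): parent n19 fail=2; on 'b' 2 → fail=3;  out {5}∪{0}={0,5}
  n23('adc'): parent n22 fail=2; on 'c' 2→0 → fail=5;  out ∅∪∅=∅
  n28('aca'): parent n27 fail=5; on 'a' 5→0 → fail=21;  out {7}∪∅={7}
  n8('ccaa'): parent n7 fail=21; on 'a' 21→0 → fail=21;  out ∅∪∅=∅
  n13('ddab'): parent n12 fail=21; on 'b' 21→0 → fail=1;  out ∅∪{0}={0}
  n18('baca'): parent n17 fail=27; on 'a' 27 → fail=28;  out {4}∪{7}={4,7}
  n24('adcc'): parent n23 fail=5; on 'c' 5 → fail=6;  out ∅∪∅=∅
  n9('ccaaa'): parent n8 fail=21; on 'a' 21→0 → fail=21;  out ∅∪∅=∅
  n14('ddaba'): parent n13 fail=1; on 'a' 1 → fail=16;  out ∅∪∅=∅
  n25('adccd'): parent n24 fail=6; on 'd' 6→5 → fail=19;  out ∅∪∅=∅
  n10('ccaaad'): parent n9 fail=21; on 'd' 21 → fail=22;  out {2}∪∅={2}
  n15('ddabab'): parent n14 fail=16; on 'b' 16→21→0 → fail=1;  out {3}∪{0}={0,3}
  n26('adccdd'): parent n25 fail=19; on 'd' 19→2 → fail=11;  out {6}∪∅={6}

Text stream:
i=0 'a': node 0→21
i=1 'b': node 21→1 ·f  emit P0@[1:1]
i=2 'c': node 1→5 ·f
i=3 'c': node 5→6
i=4 'a': node 6→7
i=5 'a': node 7→8
i=6 'a': node 8→9
i=7 'd': node 9→10  emit P2@[2:7]
i=8 'a': node 10→21 ·f
i=9 'a': node 21→21 ·f
i=10 'b': node 21→1 ·f  emit P0@[10:10]
i=11 'a': node 1→16
i=12 'c': node 16→17
i=13 'a': node 17→18  emit P4@[10:13],P7@[11:13]
i=14 'd': node 18→22 ·f
i=15 'd': node 22→11 ·f
i=16 'b': node 11→3 ·f  emit P0@[16:16]
i=17 'b': node 3→4  emit P0@[17:17],P1@[15:17]
i=18 'c': node 4→5 ·f
i=19 'c': node 5→6
i=20 'c': node 6→6 ·f
i=21 'a': node 6→7
i=22 'a': node 7→8
i=23 'a': node 8→9
i=24 'd': node 9→10  emit P2@[19:24]
i=25 'c': node 10→23 ·f
i=26 'd': node 23→19 ·f
i=27 'd': node 19→11 ·f
i=28 'b': node 11→3 ·f  emit P0@[28:28]
i=29 'b': node 3→4  emit P0@[29:29],P1@[27:29]
i=30 'b': node 4→1 ·f  emit P0@[30:30]
i=31 'a': node 1→16
i=32 'c': node 16→17
i=33 'a': node 17→18  emit P4@[30:33],P7@[31:33]
i=34 'b': node 18→1 ·f  emit P0@[34:34]

Result: [[1,0],[7,2],[10,0],[13,4],[13,7],[16,0],[17,0],[17,1],[24,2],[28,0],[29,0],[29,1],[30,0],[33,4],[33,7],[34,0]]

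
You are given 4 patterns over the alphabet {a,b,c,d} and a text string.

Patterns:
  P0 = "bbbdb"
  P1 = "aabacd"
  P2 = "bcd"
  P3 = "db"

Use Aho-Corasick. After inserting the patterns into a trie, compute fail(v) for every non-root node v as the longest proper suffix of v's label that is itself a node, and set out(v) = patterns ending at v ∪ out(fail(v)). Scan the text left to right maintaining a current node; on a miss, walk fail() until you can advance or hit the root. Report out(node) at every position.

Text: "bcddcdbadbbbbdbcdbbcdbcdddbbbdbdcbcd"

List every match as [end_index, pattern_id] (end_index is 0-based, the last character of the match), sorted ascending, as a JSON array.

Construct AC machine:
Trie (insert patterns):
  0='ε' goto a→6 b→1 d→14
  1='b' goto b→2 c→12
  2='bb' goto b→3
  3='bbb' goto d→4
  4='bbbd' goto b→5
  5='bbbdb' goto ·  ←P0
  6='a' goto a→7
  7='aa' goto b→8
  8='aab' goto a→9
  9='aaba' goto c→10
  10='aabac' goto d→11
  11='aabacd' goto ·  ←P1
  12='bc' goto d→13
  13='bcd' goto ·  ←P2
  14='d' goto b→15
  15='db' goto ·  ←P3

Failure links (BFS by depth):
  n1('b'): parent n0 fail=0; on 'b' 0 → fail=0;  out ∅∪∅=∅
  n6('a'): parent n0 fail=0; on 'a' 0 → fail=0;  out ∅∪∅=∅
  n14('d'): parent n0 fail=0; on 'd' 0 → fail=0;  out ∅∪∅=∅
  n2('bb'): parent n1 fail=0; on 'b' 0 → fail=1;  out ∅∪∅=∅
  n7('aa'): parent n6 fail=0; on 'a' 0 → fail=6;  out ∅∪∅=∅
  n12('bc'): parent n1 fail=0; on 'c' 0 → fail=0;  out ∅∪∅=∅
  n15('db'): parent n14 fail=0; on 'b' 0 → fail=1;  out {3}∪∅={3}
  n3('bbb'): parent n2 fail=1; on 'b' 1 → fail=2;  out ∅∪∅=∅
  n8('aab'): parent n7 fail=6; on 'b' 6→0 → fail=1;  out ∅∪∅=∅
  n13('bcd'): parent n12 fail=0; on 'd' 0 → fail=14;  out {2}∪∅={2}
  n4('bbbd'): parent n3 fail=2; on 'd' 2→1→0 → fail=14;  out ∅∪∅=∅
  n9('aaba'): parent n8 fail=1; on 'a' 1→0 → fail=6;  out ∅∪∅=∅
  n5('bbbdb'): parent n4 fail=14; on 'b' 14 → fail=15;  out {0}∪{3}={0,3}
  n10('aabac'): parent n9 fail=6; on 'c' 6→0 → fail=0;  out ∅∪∅=∅
  n11('aabacd'): parent n10 fail=0; on 'd' 0 → fail=14;  out {1}∪∅={1}

Scan:
i=0 'b': node 0→1
i=1 'c': node 1→12
i=2 'd': node 12→13  ** P2@[0:2]
i=3 'd': node 13→14 (via fail)
i=4 'c': node 14→0 (via fail)
i=5 'd': node 0→14
i=6 'b': node 14→15  ** P3@[5:6]
i=7 'a': node 15→6 (via fail)
i=8 'd': node 6→14 (via fail)
i=9 'b': node 14→15  ** P3@[8:9]
i=10 'b': node 15→2 (via fail)
i=11 'b': node 2→3
i=12 'b': node 3→3 (via fail)
i=13 'd': node 3→4
i=14 'b': node 4→5  ** P0@[10:14],P3@[13:14]
i=15 'c': node 5→12 (via fail)
i=16 'd': node 12→13  ** P2@[14:16]
i=17 'b': node 13→15 (via fail)  ** P3@[16:17]
i=18 'b': node 15→2 (via fail)
i=19 'c': node 2→12 (via fail)
i=20 'd': node 12→13  ** P2@[18:20]
i=21 'b': node 13→15 (via fail)  ** P3@[20:21]
i=22 'c': node 15→12 (via fail)
i=23 'd': node 12→13  ** P2@[21:23]
i=24 'd': node 13→14 (via fail)
i=25 'd': node 14→14 (via fail)
i=26 'b': node 14→15  ** P3@[25:26]
i=27 'b': node 15→2 (via fail)
i=28 'b': node 2→3
i=29 'd': node 3→4
i=30 'b': node 4→5  ** P0@[26:30],P3@[29:30]
i=31 'd': node 5→14 (via fail)
i=32 'c': node 14→0 (via fail)
i=33 'b': node 0→1
i=34 'c': node 1→12
i=35 'd': node 12→13  ** P2@[33:35]

Matches: [[2,2],[6,3],[9,3],[14,0],[14,3],[16,2],[17,3],[20,2],[21,3],[23,2],[26,3],[30,0],[30,3],[35,2]]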